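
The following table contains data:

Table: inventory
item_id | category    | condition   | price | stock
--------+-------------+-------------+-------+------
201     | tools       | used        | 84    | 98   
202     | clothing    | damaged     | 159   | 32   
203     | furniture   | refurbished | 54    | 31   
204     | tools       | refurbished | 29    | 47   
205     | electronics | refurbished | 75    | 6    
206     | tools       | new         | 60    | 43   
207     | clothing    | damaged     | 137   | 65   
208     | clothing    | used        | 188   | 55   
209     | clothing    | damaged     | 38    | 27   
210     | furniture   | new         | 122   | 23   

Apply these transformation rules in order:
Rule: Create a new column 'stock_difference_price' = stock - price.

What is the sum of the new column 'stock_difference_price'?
-519

Step 1: For each record, compute stock - price
Example calculations:
  98 - 84 = 14
  32 - 159 = -127
  31 - 54 = -23
  ...
Step 2: Sum all derived values
Step 3: Total = -519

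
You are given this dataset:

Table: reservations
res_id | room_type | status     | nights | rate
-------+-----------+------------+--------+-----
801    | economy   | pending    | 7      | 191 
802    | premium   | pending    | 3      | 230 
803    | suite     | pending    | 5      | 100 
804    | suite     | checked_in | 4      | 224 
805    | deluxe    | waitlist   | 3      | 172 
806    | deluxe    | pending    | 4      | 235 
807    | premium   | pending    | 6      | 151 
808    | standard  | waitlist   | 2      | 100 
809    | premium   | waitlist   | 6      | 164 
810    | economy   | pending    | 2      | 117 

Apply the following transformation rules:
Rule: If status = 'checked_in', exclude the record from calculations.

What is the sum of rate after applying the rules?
1460

Step 1: Identify records where status = 'checked_in'
Step 2: The excluded records sum to 224
Step 3: Original total rate = 1684
Step 4: Remaining total = 1684 - 224 = 1460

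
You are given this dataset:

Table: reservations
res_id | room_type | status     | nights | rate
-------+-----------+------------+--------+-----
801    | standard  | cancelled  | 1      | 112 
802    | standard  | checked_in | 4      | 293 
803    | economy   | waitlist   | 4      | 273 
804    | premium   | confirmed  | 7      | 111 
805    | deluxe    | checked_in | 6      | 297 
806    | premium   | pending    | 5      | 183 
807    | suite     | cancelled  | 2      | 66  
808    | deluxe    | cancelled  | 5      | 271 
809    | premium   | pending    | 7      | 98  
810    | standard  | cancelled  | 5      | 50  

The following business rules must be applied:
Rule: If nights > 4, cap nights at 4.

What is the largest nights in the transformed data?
4

Step 1: Original maximum nights = 7
Step 2: Apply cap at 4
Step 3: 6 records had nights > 4 and were capped
Step 4: Maximum after transformation = 4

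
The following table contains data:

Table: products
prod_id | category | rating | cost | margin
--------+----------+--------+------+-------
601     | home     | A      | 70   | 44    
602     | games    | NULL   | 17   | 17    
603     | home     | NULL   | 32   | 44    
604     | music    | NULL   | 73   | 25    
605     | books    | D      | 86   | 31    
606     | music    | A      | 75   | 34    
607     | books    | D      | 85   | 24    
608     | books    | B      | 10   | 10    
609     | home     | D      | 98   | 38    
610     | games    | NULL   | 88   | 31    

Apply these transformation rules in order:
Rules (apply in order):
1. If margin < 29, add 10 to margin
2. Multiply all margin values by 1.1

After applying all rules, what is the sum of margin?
371.8

Step 1: Apply Rule 1 - Add 10 to records with margin < 29
  - 4 records affected: 76 + (4 × 10) = 116
  - Unaffected records: 222
  - Sum after Rule 1: 338
Step 2: Apply Rule 2 - Multiply all by 1.1
  - 338 × 1.1 = 371.8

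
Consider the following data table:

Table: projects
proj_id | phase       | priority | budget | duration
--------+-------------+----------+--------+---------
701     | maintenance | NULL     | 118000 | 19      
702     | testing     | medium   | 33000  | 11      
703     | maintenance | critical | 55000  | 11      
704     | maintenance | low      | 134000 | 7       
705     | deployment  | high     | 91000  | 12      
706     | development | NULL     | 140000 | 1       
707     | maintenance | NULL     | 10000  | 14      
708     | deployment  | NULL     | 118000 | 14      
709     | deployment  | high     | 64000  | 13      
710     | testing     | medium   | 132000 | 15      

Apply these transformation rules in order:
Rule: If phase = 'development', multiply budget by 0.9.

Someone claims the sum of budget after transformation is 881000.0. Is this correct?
Yes, the result is correct.

Step 1: Calculate the correct sum after transformation
Step 2: Apply multiplier 0.9 to records where phase = 'development'
Step 3: Correct result = 881000.0
Step 4: Claimed result = 881000.0
Step 5: 881000.0 = 881000.0 ✓
Conclusion: The claimed result is correct.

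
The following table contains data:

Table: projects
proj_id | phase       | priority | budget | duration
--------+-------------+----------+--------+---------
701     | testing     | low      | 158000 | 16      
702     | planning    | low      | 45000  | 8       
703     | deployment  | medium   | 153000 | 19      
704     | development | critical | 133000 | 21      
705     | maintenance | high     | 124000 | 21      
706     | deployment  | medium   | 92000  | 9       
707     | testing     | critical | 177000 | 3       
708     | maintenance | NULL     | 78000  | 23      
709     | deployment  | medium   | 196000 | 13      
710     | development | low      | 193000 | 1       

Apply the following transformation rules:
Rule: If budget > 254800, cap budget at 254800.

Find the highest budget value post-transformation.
196000

Step 1: Original maximum budget = 196000
Step 2: Check cap of 254800 against maximum
Step 3: No records exceed the cap (max 196000 <= cap 254800), so no capping applies
Step 4: Maximum after transformation = 196000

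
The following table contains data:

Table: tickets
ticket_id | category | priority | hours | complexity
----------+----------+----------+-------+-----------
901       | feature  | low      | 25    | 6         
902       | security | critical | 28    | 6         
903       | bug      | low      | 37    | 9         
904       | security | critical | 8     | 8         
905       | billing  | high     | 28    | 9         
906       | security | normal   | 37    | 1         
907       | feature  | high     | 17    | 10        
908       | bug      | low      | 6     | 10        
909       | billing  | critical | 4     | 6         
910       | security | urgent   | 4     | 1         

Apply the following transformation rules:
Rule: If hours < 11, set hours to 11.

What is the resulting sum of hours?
216

Step 1: 4 records have hours < 11
Step 2: These records originally summed to 22
Step 3: After setting to minimum: 4 × 11 = 44
Step 4: Unaffected records sum: 172
Step 5: Final sum = 44 + 172 = 216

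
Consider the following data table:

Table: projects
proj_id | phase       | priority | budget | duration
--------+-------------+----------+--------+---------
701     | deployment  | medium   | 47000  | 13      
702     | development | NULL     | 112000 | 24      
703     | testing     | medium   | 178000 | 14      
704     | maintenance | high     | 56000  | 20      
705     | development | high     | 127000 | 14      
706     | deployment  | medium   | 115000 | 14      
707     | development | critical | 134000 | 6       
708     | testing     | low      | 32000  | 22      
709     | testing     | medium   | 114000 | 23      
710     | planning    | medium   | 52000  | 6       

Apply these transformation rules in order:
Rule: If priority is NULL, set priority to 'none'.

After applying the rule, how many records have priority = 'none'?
1

Step 1: Count records where priority IS NULL
Step 2: Found 1 records with NULL priority
Step 3: These records will have priority set to 'none'
Step 4: Records already having priority = 'none': 0
Step 5: Answer: 1 + 0 = 1 records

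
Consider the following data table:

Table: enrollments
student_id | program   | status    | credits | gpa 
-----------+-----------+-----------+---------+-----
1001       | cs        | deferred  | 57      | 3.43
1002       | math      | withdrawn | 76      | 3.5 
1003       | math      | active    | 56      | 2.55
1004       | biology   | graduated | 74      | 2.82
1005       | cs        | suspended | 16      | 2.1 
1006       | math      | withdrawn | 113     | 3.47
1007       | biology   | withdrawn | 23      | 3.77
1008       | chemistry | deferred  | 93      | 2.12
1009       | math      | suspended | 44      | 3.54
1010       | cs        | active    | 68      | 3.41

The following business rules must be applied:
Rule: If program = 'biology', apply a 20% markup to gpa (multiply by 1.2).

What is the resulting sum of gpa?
32.03

Step 1: Records with program = 'biology' have total gpa = 6.59
Step 2: Apply multiplier: 6.59 × 1.2 = 7.91
Step 3: Other records total: 24.12
Step 4: Final sum = 7.91 + 24.12 = 32.03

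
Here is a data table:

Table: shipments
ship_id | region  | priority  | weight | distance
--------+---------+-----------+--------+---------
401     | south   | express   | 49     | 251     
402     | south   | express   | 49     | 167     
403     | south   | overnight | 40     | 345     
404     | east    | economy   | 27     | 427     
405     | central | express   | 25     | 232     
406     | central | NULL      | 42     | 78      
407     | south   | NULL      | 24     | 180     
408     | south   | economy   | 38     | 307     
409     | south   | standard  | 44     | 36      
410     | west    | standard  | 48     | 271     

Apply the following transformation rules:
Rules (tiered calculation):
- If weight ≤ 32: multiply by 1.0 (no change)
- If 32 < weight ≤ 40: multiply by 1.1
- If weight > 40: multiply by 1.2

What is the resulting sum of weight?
440.2

Step 1: Tier 1 (weight ≤ 32): 3 records, sum = 76 × 1.0 = 76.0
Step 2: Tier 2 (32 < weight ≤ 40): 2 records, sum = 78 × 1.1 = 85.8
Step 3: Tier 3 (weight > 40): 5 records, sum = 232 × 1.2 = 278.4
Step 4: Final sum = 76.0 + 85.8 + 278.4 = 440.2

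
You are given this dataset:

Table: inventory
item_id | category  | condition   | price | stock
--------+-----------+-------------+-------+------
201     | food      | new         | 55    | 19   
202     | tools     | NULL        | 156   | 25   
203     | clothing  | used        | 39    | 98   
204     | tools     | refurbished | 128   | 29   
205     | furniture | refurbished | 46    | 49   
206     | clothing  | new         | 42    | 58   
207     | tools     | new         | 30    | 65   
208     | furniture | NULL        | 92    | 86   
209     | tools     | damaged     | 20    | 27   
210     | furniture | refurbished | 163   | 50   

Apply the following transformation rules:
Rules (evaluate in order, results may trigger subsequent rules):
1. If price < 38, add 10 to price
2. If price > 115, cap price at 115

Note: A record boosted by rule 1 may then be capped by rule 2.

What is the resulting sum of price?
689

Step 1: Apply rule 1 to records with price < 38
  - 2 records get bonus of 10
  - Of these, 0 records then exceed 115 and get capped
Step 2: Apply rule 2 to records with price > 115
  - 3 records (original) are capped
Step 3: Calculate final sum = 689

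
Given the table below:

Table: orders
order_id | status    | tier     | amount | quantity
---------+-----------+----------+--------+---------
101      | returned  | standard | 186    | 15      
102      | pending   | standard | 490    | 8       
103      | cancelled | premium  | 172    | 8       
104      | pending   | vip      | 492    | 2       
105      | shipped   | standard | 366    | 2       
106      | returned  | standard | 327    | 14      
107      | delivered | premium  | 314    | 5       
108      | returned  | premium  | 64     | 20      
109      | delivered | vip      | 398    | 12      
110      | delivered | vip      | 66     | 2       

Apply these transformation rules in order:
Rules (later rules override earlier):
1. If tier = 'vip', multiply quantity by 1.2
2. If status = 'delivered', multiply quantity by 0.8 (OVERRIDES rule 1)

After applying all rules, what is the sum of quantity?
84.6

Step 1: Rule 2 takes priority for records with status = 'delivered'
  - 3 records: 19 × 0.8 = 15.2
Step 2: Rule 1 applies to remaining records with tier = 'vip'
  - 1 records: 2 × 1.2 = 2.4
Step 3: Other records unchanged: 67
Step 4: Final sum = 15.2 + 2.4 + 67 = 84.6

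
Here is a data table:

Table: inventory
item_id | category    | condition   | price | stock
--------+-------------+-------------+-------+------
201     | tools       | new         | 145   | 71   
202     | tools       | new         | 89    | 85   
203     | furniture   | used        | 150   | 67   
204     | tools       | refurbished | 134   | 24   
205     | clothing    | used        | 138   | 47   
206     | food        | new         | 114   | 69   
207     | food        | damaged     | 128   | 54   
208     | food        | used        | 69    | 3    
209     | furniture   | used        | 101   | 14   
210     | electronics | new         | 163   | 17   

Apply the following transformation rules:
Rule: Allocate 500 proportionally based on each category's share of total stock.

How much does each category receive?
clothing: 52.11, electronics: 18.85, food: 139.69, furniture: 89.8, tools: 199.56

Step 1: Calculate total stock = 451
Step 2: Calculate each category's proportion:
  clothing: 47/451 = 10.42% → 52.11
  electronics: 17/451 = 3.77% → 18.85
  food: 126/451 = 27.94% → 139.69
  furniture: 81/451 = 17.96% → 89.8
  tools: 180/451 = 39.91% → 199.56
Step 3: Verify: sum of allocations ≈ 500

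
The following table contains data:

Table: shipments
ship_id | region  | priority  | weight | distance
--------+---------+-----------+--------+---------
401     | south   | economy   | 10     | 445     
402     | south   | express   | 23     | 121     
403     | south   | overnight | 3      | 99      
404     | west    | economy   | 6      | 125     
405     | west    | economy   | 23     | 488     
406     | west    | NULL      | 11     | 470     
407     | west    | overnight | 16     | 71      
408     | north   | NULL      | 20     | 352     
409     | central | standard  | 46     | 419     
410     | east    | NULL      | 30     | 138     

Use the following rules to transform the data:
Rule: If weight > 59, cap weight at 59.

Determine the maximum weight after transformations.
46

Step 1: Original maximum weight = 46
Step 2: Check cap of 59 against maximum
Step 3: No records exceed the cap (max 46 <= cap 59), so no capping applies
Step 4: Maximum after transformation = 46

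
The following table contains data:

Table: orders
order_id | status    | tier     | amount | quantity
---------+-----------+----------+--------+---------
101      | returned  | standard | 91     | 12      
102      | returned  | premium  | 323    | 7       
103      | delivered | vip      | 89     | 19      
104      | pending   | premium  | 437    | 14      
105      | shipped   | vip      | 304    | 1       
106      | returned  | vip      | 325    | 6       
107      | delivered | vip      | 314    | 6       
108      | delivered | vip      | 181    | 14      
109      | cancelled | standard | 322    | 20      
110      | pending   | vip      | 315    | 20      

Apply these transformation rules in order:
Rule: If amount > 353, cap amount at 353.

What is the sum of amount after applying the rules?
2617

Step 1: 1 records have amount > 353
Step 2: These records originally summed to 437
Step 3: After capping: 1 × 353 = 353
Step 4: Unaffected records sum: 2264
Step 5: Final sum = 353 + 2264 = 2617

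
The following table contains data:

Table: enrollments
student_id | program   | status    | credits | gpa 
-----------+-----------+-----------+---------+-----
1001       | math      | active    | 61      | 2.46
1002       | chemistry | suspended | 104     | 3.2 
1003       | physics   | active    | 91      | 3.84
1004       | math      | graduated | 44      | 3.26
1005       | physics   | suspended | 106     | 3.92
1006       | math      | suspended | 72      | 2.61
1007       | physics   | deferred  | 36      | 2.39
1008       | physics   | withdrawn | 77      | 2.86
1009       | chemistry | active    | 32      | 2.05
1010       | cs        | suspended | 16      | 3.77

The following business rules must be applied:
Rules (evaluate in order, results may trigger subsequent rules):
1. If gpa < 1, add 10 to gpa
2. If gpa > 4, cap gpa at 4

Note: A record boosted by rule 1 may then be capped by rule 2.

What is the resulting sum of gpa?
30.36

Step 1: Apply rule 1 to records with gpa < 1
  - 0 records get bonus of 10
  - Of these, 0 records then exceed 4 and get capped
Step 2: Apply rule 2 to records with gpa > 4
  - 0 records (original) are capped
Step 3: Calculate final sum = 30.36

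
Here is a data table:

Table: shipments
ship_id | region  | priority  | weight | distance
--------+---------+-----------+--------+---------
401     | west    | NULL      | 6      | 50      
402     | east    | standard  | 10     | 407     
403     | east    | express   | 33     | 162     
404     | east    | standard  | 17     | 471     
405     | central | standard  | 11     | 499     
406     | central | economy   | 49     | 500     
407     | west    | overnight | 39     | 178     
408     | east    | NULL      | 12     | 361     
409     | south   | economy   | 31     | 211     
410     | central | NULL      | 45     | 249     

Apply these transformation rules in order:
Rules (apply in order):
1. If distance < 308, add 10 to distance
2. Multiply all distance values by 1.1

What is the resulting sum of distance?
3451.8

Step 1: Apply Rule 1 - Add 10 to records with distance < 308
  - 5 records affected: 850 + (5 × 10) = 900
  - Unaffected records: 2238
  - Sum after Rule 1: 3138
Step 2: Apply Rule 2 - Multiply all by 1.1
  - 3138 × 1.1 = 3451.8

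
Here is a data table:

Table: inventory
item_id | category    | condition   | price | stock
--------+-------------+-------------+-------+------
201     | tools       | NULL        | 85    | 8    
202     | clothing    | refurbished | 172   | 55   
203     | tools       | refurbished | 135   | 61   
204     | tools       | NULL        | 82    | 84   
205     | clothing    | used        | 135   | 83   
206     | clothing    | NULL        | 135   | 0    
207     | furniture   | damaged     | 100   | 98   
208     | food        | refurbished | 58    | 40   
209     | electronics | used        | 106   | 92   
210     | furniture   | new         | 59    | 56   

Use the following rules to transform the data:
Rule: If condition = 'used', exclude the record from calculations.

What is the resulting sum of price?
826

Step 1: Identify records where condition = 'used'
Step 2: The excluded records sum to 241
Step 3: Original total price = 1067
Step 4: Remaining total = 1067 - 241 = 826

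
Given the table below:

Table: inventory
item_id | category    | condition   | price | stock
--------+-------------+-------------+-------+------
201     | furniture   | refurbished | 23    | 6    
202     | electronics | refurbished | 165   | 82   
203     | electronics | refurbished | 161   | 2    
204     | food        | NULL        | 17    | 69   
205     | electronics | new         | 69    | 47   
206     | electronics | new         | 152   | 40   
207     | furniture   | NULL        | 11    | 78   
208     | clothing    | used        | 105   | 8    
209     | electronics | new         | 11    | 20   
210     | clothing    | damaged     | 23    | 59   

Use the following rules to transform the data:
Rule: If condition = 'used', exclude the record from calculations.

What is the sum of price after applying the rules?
632

Step 1: Identify records where condition = 'used'
Step 2: The excluded records sum to 105
Step 3: Original total price = 737
Step 4: Remaining total = 737 - 105 = 632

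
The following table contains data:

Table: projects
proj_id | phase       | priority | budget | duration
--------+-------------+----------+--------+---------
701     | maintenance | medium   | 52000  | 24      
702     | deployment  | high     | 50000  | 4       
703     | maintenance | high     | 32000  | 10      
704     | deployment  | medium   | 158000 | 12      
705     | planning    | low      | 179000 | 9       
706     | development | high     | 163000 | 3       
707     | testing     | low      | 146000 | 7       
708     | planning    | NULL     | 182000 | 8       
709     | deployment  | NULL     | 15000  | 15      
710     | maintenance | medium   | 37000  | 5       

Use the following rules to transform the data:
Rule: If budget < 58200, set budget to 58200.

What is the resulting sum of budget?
1119000

Step 1: 5 records have budget < 58200
Step 2: These records originally summed to 186000
Step 3: After setting to minimum: 5 × 58200 = 291000
Step 4: Unaffected records sum: 828000
Step 5: Final sum = 291000 + 828000 = 1119000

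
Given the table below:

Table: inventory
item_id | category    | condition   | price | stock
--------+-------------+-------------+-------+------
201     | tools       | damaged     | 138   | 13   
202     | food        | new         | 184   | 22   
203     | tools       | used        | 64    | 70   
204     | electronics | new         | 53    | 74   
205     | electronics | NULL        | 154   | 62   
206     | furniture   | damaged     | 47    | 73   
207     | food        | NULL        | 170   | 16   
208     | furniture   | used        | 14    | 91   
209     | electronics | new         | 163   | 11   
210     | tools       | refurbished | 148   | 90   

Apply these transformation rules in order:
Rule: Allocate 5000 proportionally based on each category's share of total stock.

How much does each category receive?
electronics: 1408.05, food: 363.98, furniture: 1570.88, tools: 1657.09

Step 1: Calculate total stock = 522
Step 2: Calculate each category's proportion:
  electronics: 147/522 = 28.16% → 1408.05
  food: 38/522 = 7.28% → 363.98
  furniture: 164/522 = 31.42% → 1570.88
  tools: 173/522 = 33.14% → 1657.09
Step 3: Verify: sum of allocations ≈ 5000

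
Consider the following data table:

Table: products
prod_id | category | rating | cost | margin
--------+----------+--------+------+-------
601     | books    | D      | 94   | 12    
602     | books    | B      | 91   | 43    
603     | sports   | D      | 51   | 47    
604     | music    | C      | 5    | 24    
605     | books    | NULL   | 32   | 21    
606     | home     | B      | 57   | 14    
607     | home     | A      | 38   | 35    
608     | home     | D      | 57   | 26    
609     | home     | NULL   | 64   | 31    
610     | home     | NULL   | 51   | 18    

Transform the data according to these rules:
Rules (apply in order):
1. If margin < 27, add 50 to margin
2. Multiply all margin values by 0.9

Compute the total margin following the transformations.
513.9

Step 1: Apply Rule 1 - Add 50 to records with margin < 27
  - 6 records affected: 115 + (6 × 50) = 415
  - Unaffected records: 156
  - Sum after Rule 1: 571
Step 2: Apply Rule 2 - Multiply all by 0.9
  - 571 × 0.9 = 513.9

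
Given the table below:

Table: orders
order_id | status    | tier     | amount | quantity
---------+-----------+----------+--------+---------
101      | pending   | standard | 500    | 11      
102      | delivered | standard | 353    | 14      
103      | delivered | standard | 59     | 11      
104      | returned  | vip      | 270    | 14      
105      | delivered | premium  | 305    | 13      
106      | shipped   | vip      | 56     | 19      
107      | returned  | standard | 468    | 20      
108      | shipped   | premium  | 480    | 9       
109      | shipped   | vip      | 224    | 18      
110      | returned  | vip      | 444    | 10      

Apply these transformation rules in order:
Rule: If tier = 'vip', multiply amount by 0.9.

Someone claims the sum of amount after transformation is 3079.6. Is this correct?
No, the correct result is 3059.6.

Step 1: Calculate the correct sum after transformation
Step 2: Apply multiplier 0.9 to records where tier = 'vip'
Step 3: Correct result = 3059.6
Step 4: Claimed result = 3079.6
Step 5: 3059.6 ≠ 3079.6
Conclusion: The claimed result is incorrect. The correct answer is 3059.6.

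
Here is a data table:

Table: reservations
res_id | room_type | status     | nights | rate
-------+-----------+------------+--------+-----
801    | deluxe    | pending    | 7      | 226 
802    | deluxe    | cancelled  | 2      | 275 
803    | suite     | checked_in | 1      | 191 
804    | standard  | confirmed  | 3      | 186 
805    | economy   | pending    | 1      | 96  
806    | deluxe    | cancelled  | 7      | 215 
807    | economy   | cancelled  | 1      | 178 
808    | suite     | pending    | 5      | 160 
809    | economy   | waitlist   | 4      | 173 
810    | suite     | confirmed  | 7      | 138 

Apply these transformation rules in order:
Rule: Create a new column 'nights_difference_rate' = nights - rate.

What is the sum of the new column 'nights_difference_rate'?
-1800

Step 1: For each record, compute nights - rate
Example calculations:
  7 - 226 = -219
  2 - 275 = -273
  1 - 191 = -190
  ...
Step 2: Sum all derived values
Step 3: Total = -1800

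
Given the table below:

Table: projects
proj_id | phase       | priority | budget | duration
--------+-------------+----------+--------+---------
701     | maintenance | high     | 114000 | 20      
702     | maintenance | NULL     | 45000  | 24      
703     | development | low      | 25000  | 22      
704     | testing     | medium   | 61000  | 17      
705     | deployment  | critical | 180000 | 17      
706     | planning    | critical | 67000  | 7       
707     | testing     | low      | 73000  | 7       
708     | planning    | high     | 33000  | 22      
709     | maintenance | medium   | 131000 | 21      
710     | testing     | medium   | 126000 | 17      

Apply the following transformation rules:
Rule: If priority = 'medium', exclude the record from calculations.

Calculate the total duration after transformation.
119

Step 1: Identify records where priority = 'medium'
Step 2: The excluded records sum to 55
Step 3: Original total duration = 174
Step 4: Remaining total = 174 - 55 = 119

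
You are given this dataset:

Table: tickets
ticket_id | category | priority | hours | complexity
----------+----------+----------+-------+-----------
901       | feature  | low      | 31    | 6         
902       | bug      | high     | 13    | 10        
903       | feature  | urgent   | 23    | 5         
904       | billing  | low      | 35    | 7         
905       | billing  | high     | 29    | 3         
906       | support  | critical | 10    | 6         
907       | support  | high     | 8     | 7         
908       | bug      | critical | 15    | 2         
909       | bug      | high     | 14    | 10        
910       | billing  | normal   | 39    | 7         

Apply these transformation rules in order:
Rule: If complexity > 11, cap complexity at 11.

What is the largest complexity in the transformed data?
10

Step 1: Original maximum complexity = 10
Step 2: Check cap of 11 against maximum
Step 3: No records exceed the cap (max 10 <= cap 11), so no capping applies
Step 4: Maximum after transformation = 10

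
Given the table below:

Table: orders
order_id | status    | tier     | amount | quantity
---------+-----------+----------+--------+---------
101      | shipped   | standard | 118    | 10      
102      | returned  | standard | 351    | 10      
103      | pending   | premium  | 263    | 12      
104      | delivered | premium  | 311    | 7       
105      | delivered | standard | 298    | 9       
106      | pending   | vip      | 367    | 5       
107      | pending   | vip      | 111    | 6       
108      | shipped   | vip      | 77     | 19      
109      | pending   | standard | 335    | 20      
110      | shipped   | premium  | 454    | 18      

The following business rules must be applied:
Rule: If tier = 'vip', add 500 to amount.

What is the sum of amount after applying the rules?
4185

Step 1: Count records where tier = 'vip': 3
Step 2: Total bonus added: 3 × 500 = 1500
Step 3: Original sum of amount: 2685
Step 4: Final sum = 2685 + 1500 = 4185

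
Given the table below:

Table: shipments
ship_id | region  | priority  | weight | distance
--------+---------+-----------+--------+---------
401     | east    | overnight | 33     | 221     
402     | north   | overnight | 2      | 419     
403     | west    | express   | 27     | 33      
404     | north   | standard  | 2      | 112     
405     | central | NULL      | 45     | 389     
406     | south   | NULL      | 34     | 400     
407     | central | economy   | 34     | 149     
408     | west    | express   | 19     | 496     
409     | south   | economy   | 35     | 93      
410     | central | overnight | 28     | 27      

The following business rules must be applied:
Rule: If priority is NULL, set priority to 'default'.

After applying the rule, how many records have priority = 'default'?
2

Step 1: Count records where priority IS NULL
Step 2: Found 2 records with NULL priority
Step 3: These records will have priority set to 'default'
Step 4: Records already having priority = 'default': 0
Step 5: Answer: 2 + 0 = 2 records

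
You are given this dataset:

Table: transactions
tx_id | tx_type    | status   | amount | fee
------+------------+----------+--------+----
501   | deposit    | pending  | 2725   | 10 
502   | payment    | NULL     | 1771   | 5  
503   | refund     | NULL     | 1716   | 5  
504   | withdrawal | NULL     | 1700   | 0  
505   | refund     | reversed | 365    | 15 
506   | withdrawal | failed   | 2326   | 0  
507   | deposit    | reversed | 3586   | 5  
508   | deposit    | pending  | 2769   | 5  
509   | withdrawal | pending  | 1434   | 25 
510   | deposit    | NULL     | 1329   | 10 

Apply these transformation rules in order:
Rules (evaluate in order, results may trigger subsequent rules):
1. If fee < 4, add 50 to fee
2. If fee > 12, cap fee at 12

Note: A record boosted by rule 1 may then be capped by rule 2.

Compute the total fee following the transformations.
88

Step 1: Apply rule 1 to records with fee < 4
  - 2 records get bonus of 50
  - Of these, 2 records then exceed 12 and get capped
Step 2: Apply rule 2 to records with fee > 12
  - 2 records (original) are capped
Step 3: Calculate final sum = 88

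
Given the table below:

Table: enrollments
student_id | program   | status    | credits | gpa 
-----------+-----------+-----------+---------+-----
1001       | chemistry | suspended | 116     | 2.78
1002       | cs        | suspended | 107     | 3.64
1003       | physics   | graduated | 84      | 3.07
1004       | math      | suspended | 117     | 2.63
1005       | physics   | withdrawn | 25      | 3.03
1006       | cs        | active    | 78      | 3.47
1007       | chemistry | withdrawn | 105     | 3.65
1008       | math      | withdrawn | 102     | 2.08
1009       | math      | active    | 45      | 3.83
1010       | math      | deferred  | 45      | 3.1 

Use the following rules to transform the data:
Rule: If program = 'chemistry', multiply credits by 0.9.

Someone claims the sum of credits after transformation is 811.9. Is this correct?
No, the correct result is 801.9.

Step 1: Calculate the correct sum after transformation
Step 2: Apply multiplier 0.9 to records where program = 'chemistry'
Step 3: Correct result = 801.9
Step 4: Claimed result = 811.9
Step 5: 801.9 ≠ 811.9
Conclusion: The claimed result is incorrect. The correct answer is 801.9.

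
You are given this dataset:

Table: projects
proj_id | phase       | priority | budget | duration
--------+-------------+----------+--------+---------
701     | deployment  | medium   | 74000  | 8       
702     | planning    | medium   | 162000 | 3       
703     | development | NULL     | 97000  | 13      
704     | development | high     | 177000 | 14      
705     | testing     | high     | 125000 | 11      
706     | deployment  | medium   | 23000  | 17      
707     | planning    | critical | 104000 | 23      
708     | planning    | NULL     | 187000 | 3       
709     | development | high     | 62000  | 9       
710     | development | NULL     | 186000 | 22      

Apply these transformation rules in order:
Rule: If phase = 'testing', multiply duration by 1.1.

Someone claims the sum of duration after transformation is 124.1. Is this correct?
Yes, the result is correct.

Step 1: Calculate the correct sum after transformation
Step 2: Apply multiplier 1.1 to records where phase = 'testing'
Step 3: Correct result = 124.1
Step 4: Claimed result = 124.1
Step 5: 124.1 = 124.1 ✓
Conclusion: The claimed result is correct.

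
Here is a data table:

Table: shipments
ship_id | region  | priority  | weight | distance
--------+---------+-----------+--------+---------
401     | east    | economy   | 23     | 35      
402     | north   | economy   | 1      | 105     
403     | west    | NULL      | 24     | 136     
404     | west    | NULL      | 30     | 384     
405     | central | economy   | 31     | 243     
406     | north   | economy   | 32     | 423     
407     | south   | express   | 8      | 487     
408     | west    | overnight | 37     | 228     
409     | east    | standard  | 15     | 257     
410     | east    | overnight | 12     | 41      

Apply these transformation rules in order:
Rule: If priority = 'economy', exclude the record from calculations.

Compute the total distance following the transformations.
1533

Step 1: Identify records where priority = 'economy'
Step 2: The excluded records sum to 806
Step 3: Original total distance = 2339
Step 4: Remaining total = 2339 - 806 = 1533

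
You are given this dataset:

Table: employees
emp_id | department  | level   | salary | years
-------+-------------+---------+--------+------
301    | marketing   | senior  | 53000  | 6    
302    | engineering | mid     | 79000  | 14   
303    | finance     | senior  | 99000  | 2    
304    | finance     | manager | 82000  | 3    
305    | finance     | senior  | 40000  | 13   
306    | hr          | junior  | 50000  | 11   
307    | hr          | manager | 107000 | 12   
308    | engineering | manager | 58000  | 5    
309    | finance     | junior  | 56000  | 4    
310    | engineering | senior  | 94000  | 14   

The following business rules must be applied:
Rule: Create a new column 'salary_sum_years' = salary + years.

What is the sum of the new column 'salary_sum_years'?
718084

Step 1: For each record, compute salary + years
Example calculations:
  53000 + 6 = 53006
  79000 + 14 = 79014
  99000 + 2 = 99002
  ...
Step 2: Sum all derived values
Step 3: Total = 718084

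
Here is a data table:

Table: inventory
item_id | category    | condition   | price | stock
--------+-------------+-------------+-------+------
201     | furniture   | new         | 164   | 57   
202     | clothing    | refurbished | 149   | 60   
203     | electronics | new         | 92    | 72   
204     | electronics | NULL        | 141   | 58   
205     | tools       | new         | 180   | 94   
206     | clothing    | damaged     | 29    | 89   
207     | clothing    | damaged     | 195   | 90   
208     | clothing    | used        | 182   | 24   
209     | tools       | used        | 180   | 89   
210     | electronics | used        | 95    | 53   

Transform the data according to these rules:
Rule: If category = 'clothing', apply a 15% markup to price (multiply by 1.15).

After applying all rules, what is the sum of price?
1490.25

Step 1: Records with category = 'clothing' have total price = 555
Step 2: Apply multiplier: 555 × 1.15 = 638.25
Step 3: Other records total: 852
Step 4: Final sum = 638.25 + 852 = 1490.25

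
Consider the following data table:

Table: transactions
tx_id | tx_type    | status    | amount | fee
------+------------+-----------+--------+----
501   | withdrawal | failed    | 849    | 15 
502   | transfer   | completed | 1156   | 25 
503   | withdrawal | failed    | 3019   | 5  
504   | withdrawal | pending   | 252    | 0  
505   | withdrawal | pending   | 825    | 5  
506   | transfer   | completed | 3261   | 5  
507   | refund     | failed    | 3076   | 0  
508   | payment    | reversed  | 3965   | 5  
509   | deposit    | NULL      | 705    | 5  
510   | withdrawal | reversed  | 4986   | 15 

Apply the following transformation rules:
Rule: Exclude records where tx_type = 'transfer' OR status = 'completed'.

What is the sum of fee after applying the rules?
50

Step 1: Find records where tx_type = 'transfer' OR status = 'completed'
Step 2: 2 records match, summing to 30
Step 3: Original sum: 80
Step 4: Remaining sum = 80 - 30 = 50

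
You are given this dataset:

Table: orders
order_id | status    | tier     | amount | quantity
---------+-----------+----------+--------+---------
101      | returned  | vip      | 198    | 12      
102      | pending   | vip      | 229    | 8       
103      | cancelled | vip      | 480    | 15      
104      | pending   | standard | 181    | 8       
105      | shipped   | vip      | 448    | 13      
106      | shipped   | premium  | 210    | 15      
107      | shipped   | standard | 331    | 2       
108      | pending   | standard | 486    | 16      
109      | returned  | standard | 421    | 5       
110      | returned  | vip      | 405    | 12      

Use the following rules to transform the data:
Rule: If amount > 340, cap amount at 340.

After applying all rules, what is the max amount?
340

Step 1: Original maximum amount = 486
Step 2: Apply cap at 340
Step 3: 5 records had amount > 340 and were capped
Step 4: Maximum after transformation = 340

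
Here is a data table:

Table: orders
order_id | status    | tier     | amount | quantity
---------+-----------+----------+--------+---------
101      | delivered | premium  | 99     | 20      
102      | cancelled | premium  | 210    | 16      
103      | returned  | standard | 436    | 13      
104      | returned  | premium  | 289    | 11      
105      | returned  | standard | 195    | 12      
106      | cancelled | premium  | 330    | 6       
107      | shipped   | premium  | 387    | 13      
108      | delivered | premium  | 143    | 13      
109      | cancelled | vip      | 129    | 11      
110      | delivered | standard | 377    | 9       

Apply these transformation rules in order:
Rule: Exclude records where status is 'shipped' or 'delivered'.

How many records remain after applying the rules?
6

Step 1: Count records to exclude
  - 1 (shipped) + 3 (delivered) = 4 records
Step 2: Total records: 10
Step 3: Remaining = 10 - 4 = 6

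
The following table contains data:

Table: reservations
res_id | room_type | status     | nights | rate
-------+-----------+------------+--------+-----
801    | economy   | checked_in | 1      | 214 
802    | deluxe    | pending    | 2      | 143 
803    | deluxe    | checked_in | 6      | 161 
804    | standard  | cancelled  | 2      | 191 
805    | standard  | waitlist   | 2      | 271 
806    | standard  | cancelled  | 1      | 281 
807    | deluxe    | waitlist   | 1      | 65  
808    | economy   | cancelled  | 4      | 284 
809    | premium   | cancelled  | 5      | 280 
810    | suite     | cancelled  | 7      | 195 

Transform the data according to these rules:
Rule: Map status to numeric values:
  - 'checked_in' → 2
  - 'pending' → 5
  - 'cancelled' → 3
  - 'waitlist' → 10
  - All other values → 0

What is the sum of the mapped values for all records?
44

Step 1: Apply mapping to each record
Step 2: Count by status:
  'checked_in': 2 records × 2 = 4
  'pending': 1 records × 5 = 5
  'cancelled': 5 records × 3 = 15
  'waitlist': 2 records × 10 = 20
Step 3: Sum all mapped values = 44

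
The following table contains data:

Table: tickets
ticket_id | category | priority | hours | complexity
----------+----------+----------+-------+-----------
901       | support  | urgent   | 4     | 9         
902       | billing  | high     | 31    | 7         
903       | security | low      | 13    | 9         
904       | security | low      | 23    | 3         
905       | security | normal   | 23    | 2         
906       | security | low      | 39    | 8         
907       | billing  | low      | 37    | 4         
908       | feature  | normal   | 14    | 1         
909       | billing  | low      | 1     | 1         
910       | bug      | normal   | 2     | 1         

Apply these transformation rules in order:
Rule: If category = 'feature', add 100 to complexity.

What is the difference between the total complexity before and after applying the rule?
100

Step 1: Original sum of complexity = 45
Step 2: 1 records have category = 'feature'
Step 3: Each affected record changes by 100
Step 4: Total change = 1 × 100 = 100
Step 5: New sum = 45 + 100 = 145
Step 6: Difference = |145 - 45| = 100
        (Sum increased by 100)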